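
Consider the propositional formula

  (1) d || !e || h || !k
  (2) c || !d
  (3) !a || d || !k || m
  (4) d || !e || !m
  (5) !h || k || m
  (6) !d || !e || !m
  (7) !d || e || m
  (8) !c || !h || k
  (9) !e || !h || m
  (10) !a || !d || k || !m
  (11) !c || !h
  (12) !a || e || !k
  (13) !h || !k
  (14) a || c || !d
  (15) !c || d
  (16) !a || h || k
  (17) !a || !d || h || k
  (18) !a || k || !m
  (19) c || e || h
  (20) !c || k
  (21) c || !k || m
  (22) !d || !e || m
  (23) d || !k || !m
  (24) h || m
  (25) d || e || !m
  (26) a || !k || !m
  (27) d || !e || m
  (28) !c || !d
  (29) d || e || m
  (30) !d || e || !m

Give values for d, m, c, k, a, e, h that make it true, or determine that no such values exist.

Case m = True:
  If d = True:
    (c || !d) forces c = True.
    clause (!c || !d) is falsified.
  If d = False:
    (d || !e || !m) forces e = False.
    clause (d || e || !m) is falsified.
  Every sub-case reaches a contradiction.
Case m = False:
  (h || m) forces h = True.
  (!h || k || m) forces k = True.
  Clause (!h || !k) is falsified — contradiction.
Both cases fail, so the formula is unsatisfiable.

Unsatisfiable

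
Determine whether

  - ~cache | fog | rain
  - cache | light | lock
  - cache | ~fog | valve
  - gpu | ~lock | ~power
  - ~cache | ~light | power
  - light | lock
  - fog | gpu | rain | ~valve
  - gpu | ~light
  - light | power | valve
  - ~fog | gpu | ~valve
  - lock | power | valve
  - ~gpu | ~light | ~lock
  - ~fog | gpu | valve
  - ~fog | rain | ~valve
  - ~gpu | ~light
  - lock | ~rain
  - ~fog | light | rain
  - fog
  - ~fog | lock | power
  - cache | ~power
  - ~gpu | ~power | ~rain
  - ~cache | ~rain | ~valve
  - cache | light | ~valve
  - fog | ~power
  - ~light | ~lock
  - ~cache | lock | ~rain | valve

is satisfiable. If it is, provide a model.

Unsatisfiable — no assignment works.

Case gpu = True:
  (~gpu | ~light) forces light = False.
  (light | lock) forces lock = True.
  (fog) forces fog = True.
  (~fog | light | rain) forces rain = True.
  (~gpu | ~power | ~rain) forces power = False.
  (light | power | valve) forces valve = True.
  (~cache | ~rain | ~valve) forces cache = False.
  Clause (cache | light | ~valve) is falsified — contradiction.
Case gpu = False:
  (gpu | ~light) forces light = False.
  (light | lock) forces lock = True.
  (gpu | ~lock | ~power) forces power = False.
  (light | power | valve) forces valve = True.
  (~fog | gpu | ~valve) forces fog = False.
  Clause (fog) is falsified — contradiction.
Both cases fail, so the formula is unsatisfiable.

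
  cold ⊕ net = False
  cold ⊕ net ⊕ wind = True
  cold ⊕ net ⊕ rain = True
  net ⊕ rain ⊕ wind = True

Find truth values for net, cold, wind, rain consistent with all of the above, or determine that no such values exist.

net: True, cold: True, wind: True, rain: True

cold ⊕ net = T ⊕ T = False ✓
cold ⊕ net ⊕ wind = T ⊕ T ⊕ T = True ✓
cold ⊕ net ⊕ rain = T ⊕ T ⊕ T = True ✓
net ⊕ rain ⊕ wind = T ⊕ T ⊕ T = True ✓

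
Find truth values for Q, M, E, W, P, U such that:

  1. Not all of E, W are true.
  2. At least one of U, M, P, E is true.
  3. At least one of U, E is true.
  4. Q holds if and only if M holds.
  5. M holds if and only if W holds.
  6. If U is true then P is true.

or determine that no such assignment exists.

Q = False; M = False; E = True; W = False; P = True; U = True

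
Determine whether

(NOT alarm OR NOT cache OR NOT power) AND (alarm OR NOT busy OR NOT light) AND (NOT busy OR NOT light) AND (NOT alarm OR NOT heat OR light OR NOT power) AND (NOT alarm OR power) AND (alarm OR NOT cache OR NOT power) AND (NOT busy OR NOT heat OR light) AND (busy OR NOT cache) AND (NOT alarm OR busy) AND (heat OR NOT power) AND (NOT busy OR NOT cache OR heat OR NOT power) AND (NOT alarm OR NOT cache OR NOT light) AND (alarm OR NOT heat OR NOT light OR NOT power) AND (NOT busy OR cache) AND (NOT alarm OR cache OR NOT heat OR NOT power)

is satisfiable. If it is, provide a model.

alarm = False, busy = False, light = False, power = False, heat = False, cache = False

Try alarm = True:
  (NOT alarm OR power) forces power = True.
  (NOT alarm OR NOT cache OR NOT power) forces cache = False.
  (NOT alarm OR busy) forces busy = True.
  clause (NOT busy OR cache) is falsified — backtrack.
So alarm = False.
Set busy = False.
  then (busy OR NOT cache) forces cache = False.
Set light = False.
Set power = False.
Set heat = False.
All clauses satisfied.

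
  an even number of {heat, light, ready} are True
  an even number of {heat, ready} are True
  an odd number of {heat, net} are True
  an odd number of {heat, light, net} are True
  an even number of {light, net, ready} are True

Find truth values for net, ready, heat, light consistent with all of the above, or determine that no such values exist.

Adding constraints 1, 3, 5 mod 2: every variable appears an even number of times on the left, so the left side is 0.
But the right sides sum to 1 (mod 2). 0 ≠ 1 — the system is inconsistent.

No satisfying assignment exists.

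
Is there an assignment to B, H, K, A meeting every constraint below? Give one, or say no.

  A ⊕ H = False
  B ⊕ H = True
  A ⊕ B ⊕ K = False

B=T, H=F, K=T, A=F

A ⊕ H = F ⊕ F = False ✓
B ⊕ H = T ⊕ F = True ✓
A ⊕ B ⊕ K = F ⊕ T ⊕ T = False ✓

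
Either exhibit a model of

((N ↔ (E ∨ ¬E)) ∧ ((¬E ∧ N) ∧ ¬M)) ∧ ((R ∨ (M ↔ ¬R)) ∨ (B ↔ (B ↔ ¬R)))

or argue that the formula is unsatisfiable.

B: False; E: False; M: False; R: False; N: True

  (N ↔ (E ∨ ¬E)) ∧ ((¬E ∧ N) ∧ ¬M) = True
    N ↔ (E ∨ ¬E) = True
      E ∨ ¬E = True
        ¬E = True
    (¬E ∧ N) ∧ ¬M = True
      ¬E ∧ N = True
        ¬E = True
      ¬M = True
  (R ∨ (M ↔ ¬R)) ∨ (B ↔ (B ↔ ¬R)) = True
    R ∨ (M ↔ ¬R) = False
      M ↔ ¬R = False
        ¬R = True
    B ↔ (B ↔ ¬R) = True
      B ↔ ¬R = False
        ¬R = True
Both conjuncts True, so the formula holds.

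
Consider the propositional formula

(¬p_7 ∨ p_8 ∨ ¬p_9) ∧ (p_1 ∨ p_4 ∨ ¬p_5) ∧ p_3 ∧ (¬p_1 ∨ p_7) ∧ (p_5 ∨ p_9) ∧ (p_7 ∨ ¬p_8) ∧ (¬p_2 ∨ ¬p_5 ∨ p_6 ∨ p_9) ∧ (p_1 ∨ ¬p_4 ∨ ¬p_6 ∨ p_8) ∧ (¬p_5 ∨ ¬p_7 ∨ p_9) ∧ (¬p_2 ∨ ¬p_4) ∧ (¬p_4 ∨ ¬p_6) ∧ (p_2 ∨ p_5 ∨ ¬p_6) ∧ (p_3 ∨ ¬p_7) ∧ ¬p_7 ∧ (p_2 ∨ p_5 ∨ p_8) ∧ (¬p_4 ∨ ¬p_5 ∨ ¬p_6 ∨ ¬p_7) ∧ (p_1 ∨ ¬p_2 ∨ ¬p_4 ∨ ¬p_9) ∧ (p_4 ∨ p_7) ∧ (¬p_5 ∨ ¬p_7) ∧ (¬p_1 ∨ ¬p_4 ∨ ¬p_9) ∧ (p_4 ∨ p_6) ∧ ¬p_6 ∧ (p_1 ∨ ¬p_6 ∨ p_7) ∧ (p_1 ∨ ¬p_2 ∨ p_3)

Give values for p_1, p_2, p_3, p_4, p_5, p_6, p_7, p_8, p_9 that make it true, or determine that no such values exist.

Unit clause (p_3) forces p_3 = True.
Unit clause (¬p_7) forces p_7 = False.
In (p_4 ∨ p_7) only p_4 is left, so p_4 = True.
Unit clause (¬p_6) forces p_6 = False.
In (¬p_1 ∨ p_7) only ¬p_1 is left, so p_1 = False.
In (p_7 ∨ ¬p_8) only ¬p_8 is left, so p_8 = False.
In (¬p_2 ∨ ¬p_4) only ¬p_2 is left, so p_2 = False.
In (p_2 ∨ p_5 ∨ p_8) only p_5 is left, so p_5 = True.
Set p_9 = False.
All clauses satisfied.

p_1: False, p_2: False, p_3: True, p_4: True, p_5: True, p_6: False, p_7: False, p_8: False, p_9: False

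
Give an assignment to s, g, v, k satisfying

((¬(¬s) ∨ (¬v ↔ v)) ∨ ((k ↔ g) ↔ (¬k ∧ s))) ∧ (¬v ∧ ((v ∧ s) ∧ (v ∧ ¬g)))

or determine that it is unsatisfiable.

UNSATISFIABLE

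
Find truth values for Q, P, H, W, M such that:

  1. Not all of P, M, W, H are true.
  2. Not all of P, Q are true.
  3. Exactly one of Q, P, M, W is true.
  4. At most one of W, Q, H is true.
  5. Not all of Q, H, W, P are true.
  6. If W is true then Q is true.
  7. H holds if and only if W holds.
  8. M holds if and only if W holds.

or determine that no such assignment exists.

Q=F; P=T; H=F; W=F; M=F

  (1) {P, M, W, H}: 1/4 true — not all ✓
  (2) {P, Q}: 1/2 true — not all ✓
  (3) {Q, P, M, W}: 1 true — exactly one ✓
  (4) {W, Q, H}: 0 true — at most one ✓
  (5) {Q, H, W, P}: 1/4 true — not all ✓
  (6) W=F ⇒ Q: vacuous ✓
  (7) H=F, W=F — same ✓
  (8) M=F, W=F — same ✓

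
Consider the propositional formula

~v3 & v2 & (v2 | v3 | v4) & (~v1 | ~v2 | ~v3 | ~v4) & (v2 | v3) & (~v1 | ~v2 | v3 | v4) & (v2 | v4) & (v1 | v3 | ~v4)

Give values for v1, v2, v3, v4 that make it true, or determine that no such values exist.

Unit clause (~v3) forces v3 = False.
Unit clause (v2) forces v2 = True.
Set v1 = False.
  then (v1 | v3 | ~v4) forces v4 = False.
Check each clause:
  (~v3): ~v3 holds.
  (v2): v2 holds.
  (v2 | v3 | v4): v2 holds.
  (~v1 | ~v2 | ~v3 | ~v4): ~v1 holds.
  (v2 | v3): v2 holds.
  (~v1 | ~v2 | v3 | v4): ~v1 holds.
  (v2 | v4): v2 holds.
  (v1 | v3 | ~v4): ~v4 holds.
All clauses satisfied.

v1 = False, v2 = True, v3 = False, v4 = False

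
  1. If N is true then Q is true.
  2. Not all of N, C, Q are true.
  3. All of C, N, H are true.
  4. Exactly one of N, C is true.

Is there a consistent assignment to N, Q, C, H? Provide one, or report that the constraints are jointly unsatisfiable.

UNSATISFIABLE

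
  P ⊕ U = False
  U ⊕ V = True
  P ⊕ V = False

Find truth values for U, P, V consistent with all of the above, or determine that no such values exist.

Adding constraints 1, 2, 3 mod 2: every variable appears an even number of times on the left, so the left side is 0.
But the right sides sum to 1 (mod 2). 0 ≠ 1 — the system is inconsistent.

No satisfying assignment exists.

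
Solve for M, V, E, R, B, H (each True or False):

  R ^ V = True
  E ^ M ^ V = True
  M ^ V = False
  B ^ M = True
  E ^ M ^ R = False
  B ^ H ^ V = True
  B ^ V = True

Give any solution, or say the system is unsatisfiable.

M: True; V: True; E: True; R: False; B: False; H: False

R ^ V = F ^ T = True ✓
E ^ M ^ V = T ^ T ^ T = True ✓
M ^ V = T ^ T = False ✓
B ^ M = F ^ T = True ✓
E ^ M ^ R = T ^ T ^ F = False ✓
B ^ H ^ V = F ^ F ^ T = True ✓
B ^ V = F ^ T = True ✓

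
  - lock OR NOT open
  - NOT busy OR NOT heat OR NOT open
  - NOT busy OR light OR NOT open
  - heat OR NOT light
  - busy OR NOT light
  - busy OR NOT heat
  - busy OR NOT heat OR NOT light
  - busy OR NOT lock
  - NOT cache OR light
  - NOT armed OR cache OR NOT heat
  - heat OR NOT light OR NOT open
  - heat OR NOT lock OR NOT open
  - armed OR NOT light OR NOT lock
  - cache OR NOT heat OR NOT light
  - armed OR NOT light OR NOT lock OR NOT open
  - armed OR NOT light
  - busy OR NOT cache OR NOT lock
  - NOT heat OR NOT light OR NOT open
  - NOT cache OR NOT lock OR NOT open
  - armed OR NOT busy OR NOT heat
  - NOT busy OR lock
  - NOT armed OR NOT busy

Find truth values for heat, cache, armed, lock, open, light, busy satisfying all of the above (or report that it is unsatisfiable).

heat = False, cache = False, armed = False, lock = True, open = False, light = False, busy = True

Try heat = True:
  (busy OR NOT heat) forces busy = True.
  (NOT busy OR NOT heat OR NOT open) forces open = False.
  (armed OR NOT busy OR NOT heat) forces armed = True.
  clause (NOT armed OR NOT busy) is falsified — backtrack.
So heat = False.
  then (heat OR NOT light) forces light = False.
  then (NOT cache OR light) forces cache = False.
Set armed = False.
Set lock = True.
  then (busy OR NOT lock) forces busy = True.
  then (heat OR NOT lock OR NOT open) forces open = False.
All clauses satisfied.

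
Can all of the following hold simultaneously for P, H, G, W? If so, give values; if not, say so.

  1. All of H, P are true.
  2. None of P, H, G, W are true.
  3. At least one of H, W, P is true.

The formula is unsatisfiable.

Case P = True:
  Constraint (2) is violated (P=T) — contradiction.
Case P = False:
  Constraint (1) is violated (P=F) — contradiction.
Both cases fail — unsatisfiable.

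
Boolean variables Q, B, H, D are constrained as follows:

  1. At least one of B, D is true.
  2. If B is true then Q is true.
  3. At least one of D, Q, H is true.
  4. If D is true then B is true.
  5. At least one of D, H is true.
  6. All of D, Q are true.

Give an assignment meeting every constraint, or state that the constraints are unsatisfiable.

Q: True, B: True, H: True, D: True

  (1) {B, D}: 2 true — at least one ✓
  (2) B=T ⇒ Q: T ✓
  (3) {D, Q, H}: 3 true — at least one ✓
  (4) D=T ⇒ B: T ✓
  (5) {D, H}: 2 true — at least one ✓
  (6) {D, Q}: all 2 true ✓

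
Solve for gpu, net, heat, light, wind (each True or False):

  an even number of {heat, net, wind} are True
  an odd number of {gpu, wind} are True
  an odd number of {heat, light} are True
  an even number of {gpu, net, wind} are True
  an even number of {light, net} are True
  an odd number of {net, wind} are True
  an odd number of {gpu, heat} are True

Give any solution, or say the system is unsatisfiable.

Adding constraints 1, 2, 3, 4, 5, 6 mod 2: every variable appears an even number of times on the left, so the left side is 0.
But the right sides sum to 1 (mod 2). 0 ≠ 1 — the system is inconsistent.

UNSATISFIABLE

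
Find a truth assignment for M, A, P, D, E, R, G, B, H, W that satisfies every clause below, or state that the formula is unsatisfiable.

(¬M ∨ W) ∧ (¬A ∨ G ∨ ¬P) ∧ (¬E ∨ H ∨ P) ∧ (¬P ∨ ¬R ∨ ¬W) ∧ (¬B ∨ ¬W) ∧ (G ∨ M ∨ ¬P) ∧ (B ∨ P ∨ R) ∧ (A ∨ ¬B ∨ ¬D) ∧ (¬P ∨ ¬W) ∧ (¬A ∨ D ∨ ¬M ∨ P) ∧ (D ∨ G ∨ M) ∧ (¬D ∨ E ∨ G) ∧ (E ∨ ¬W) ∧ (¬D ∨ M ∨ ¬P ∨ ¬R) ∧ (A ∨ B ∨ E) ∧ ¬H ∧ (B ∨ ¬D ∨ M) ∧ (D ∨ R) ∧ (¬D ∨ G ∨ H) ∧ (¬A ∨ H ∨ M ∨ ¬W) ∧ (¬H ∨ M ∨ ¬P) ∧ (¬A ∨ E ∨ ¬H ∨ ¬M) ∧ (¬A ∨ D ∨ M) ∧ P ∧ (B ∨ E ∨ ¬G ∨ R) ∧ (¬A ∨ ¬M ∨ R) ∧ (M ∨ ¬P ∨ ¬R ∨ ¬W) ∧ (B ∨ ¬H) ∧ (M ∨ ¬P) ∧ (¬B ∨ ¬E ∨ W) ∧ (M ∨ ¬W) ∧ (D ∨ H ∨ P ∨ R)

No satisfying assignment exists.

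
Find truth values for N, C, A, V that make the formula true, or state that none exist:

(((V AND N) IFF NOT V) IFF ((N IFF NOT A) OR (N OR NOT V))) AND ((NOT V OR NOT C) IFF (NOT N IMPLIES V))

N=F; C=F; A=T; V=T

  ((V AND N) IFF NOT V) IFF ((N IFF NOT A) OR (N OR NOT V)) = True
    (V AND N) IFF NOT V = True
      V AND N = False
      NOT V = False
    (N IFF NOT A) OR (N OR NOT V) = True
      N IFF NOT A = True
        NOT A = False
      N OR NOT V = False
        NOT V = False
  (NOT V OR NOT C) IFF (NOT N IMPLIES V) = True
    NOT V OR NOT C = True
      NOT V = False
      NOT C = True
    NOT N IMPLIES V = True
      NOT N = True
Both conjuncts True, so the formula holds.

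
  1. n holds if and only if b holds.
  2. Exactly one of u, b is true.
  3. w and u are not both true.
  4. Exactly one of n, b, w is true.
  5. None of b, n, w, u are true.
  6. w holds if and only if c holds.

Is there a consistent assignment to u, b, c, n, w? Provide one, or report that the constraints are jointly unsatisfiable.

Case u = True:
  Constraint (5) is violated (u=T) — contradiction.
Case u = False:
  (2) with u=F forces b = True.
  Constraint (5) is violated (b=T) — contradiction.
Both cases fail — unsatisfiable.

No satisfying assignment exists.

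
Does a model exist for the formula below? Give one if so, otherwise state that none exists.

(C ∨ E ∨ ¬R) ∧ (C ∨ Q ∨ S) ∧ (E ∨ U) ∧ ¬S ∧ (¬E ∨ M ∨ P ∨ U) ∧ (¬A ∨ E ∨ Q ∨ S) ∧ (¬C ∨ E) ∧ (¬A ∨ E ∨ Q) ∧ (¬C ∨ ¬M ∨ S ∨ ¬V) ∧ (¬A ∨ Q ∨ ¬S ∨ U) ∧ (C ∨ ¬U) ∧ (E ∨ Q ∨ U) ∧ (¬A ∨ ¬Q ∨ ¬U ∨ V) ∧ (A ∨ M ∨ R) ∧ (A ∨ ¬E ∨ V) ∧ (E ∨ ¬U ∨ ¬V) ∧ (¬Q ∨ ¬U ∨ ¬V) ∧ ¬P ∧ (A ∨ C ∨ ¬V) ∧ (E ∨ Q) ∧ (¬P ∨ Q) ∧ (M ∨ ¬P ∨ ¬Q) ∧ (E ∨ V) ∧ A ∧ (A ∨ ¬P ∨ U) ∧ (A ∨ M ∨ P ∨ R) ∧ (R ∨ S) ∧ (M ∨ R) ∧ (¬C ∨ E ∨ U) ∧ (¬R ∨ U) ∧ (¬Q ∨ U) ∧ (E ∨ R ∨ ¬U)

Q: False, P: False, U: True, R: True, S: False, M: False, V: True, C: True, E: True, A: True

Unit clause (¬S) forces S = False.
Unit clause (¬P) forces P = False.
Unit clause (A) forces A = True.
In (R ∨ S) only R is left, so R = True.
In (¬R ∨ U) only U is left, so U = True.
In (C ∨ ¬U) only C is left, so C = True.
In (¬C ∨ E) only E is left, so E = True.
Set Q = False.
Set M = False.
Set V = True.
All clauses satisfied.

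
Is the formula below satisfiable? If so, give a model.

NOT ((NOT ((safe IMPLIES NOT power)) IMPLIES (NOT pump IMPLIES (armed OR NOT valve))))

armed=F; valve=T; safe=T; power=T; pump=F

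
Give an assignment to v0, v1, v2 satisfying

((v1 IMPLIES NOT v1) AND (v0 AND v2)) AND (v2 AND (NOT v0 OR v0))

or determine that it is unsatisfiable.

v0 = True; v1 = False; v2 = True

  (v1 IMPLIES NOT v1) AND (v0 AND v2) = True
    v1 IMPLIES NOT v1 = True
      NOT v1 = True
    v0 AND v2 = True
  v2 AND (NOT v0 OR v0) = True
    NOT v0 OR v0 = True
      NOT v0 = False
Both conjuncts True, so the formula holds.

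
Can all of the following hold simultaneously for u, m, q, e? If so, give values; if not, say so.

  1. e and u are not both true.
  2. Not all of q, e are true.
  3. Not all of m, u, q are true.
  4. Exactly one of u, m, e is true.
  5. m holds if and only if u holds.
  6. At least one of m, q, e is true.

u = False; m = False; q = False; e = True

  (1) e=T, u=F — not both ✓
  (2) {q, e}: 1/2 true — not all ✓
  (3) {m, u, q}: 0/3 true — not all ✓
  (4) {u, m, e}: 1 true — exactly one ✓
  (5) m=F, u=F — same ✓
  (6) {m, q, e}: 1 true — at least one ✓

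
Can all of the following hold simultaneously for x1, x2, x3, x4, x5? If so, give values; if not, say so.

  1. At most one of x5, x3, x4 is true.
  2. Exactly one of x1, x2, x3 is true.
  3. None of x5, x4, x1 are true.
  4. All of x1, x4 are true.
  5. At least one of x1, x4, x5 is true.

Case x1 = True:
  Constraint (3) is violated (x1=T) — contradiction.
Case x1 = False:
  Constraint (4) is violated (x1=F) — contradiction.
Both cases fail — unsatisfiable.

UNSATISFIABLE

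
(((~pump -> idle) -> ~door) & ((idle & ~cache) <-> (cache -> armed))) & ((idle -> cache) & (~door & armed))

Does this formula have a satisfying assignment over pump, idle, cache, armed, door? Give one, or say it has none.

Case door = True: the conjunct ~door is False.
Case door = False: the formula simplifies to ((idle & ~cache) <-> (cache -> armed)) & ((idle -> cache) & armed).
  armed = True: simplifies to (idle & ~cache) & (idle -> cache).
    idle = True: simplifies to ~cache & cache.
      cache = True: the conjunct ~cache is False.
      cache = False: the conjunct cache is False.
    idle = False: the conjunct idle is False.
  armed = False: the conjunct armed is False.
Both cases fail — unsatisfiable.

Unsatisfiable — no assignment works.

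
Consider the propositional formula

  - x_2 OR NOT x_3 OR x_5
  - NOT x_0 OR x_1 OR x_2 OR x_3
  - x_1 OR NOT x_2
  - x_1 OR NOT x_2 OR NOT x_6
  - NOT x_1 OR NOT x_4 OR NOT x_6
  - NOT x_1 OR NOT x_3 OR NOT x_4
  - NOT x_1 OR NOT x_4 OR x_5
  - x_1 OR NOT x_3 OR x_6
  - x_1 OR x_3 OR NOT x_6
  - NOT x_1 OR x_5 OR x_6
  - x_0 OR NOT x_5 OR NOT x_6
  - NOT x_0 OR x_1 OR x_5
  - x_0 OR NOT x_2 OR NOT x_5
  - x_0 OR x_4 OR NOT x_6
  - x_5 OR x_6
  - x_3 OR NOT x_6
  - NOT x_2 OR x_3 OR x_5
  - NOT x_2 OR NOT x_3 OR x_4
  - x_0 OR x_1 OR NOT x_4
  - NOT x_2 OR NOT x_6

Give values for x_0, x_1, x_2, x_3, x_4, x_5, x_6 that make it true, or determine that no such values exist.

Set x_0 = False.
Set x_1 = True.
Try x_2 = True:
  (x_0 OR NOT x_2 OR NOT x_5) forces x_5 = False.
  (NOT x_1 OR NOT x_4 OR x_5) forces x_4 = False.
  (NOT x_1 OR x_5 OR x_6) forces x_6 = True.
  clause (x_0 OR x_4 OR NOT x_6) is falsified — backtrack.
So x_2 = False.
Set x_3 = True.
  then (x_2 OR NOT x_3 OR x_5) forces x_5 = True.
  then (NOT x_1 OR NOT x_3 OR NOT x_4) forces x_4 = False.
  then (x_0 OR NOT x_5 OR NOT x_6) forces x_6 = False.
All clauses satisfied.

x_0: False; x_1: True; x_2: False; x_3: True; x_4: False; x_5: True; x_6: False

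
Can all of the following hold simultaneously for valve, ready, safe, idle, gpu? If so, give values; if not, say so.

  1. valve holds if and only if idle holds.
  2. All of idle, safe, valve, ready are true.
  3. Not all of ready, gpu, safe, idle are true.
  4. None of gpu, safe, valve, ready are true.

Case valve = True:
  Constraint (4) is violated (valve=T) — contradiction.
Case valve = False:
  Constraint (2) is violated (valve=F) — contradiction.
Both cases fail — unsatisfiable.

The formula is unsatisfiable.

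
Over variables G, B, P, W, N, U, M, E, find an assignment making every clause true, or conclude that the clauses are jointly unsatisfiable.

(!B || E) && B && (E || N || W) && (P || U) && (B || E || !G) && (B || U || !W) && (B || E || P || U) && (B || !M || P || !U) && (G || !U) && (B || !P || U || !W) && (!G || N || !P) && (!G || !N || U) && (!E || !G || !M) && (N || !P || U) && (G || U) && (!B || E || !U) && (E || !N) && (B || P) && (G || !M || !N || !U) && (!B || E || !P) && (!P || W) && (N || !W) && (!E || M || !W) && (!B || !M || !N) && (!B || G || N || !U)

Unit clause (B) forces B = True.
In (!B || E) only E is left, so E = True.
Try G = False:
  (G || !U) forces U = False.
  clause (G || U) is falsified — backtrack.
So G = True.
  then (!E || !G || !M) forces M = False.
  then (!E || M || !W) forces W = False.
  then (!P || W) forces P = False.
  then (P || U) forces U = True.
Set N = False.
All clauses satisfied.

G = True, B = True, P = False, W = False, N = False, U = True, M = False, E = True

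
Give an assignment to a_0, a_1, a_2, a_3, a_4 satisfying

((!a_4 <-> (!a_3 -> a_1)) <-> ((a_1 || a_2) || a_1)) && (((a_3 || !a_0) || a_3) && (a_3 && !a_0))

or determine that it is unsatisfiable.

a_0=F; a_1=F; a_2=F; a_3=T; a_4=T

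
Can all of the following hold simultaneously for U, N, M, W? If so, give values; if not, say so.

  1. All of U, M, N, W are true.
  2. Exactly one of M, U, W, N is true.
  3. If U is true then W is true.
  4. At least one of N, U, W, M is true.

Case U = True:
  (1) forces M = True.
  Constraint (2) is violated (M=T, U=T) — contradiction.
Case U = False:
  Constraint (1) is violated (U=F) — contradiction.
Both cases fail — unsatisfiable.

The formula is unsatisfiable.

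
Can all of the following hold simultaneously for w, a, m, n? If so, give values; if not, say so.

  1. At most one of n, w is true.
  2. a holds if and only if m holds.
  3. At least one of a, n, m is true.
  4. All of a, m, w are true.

w=T; a=T; m=T; n=F

  (1) {n, w}: 1 true — at most one ✓
  (2) a=T, m=T — same ✓
  (3) {a, n, m}: 2 true — at least one ✓
  (4) {a, m, w}: all 3 true ✓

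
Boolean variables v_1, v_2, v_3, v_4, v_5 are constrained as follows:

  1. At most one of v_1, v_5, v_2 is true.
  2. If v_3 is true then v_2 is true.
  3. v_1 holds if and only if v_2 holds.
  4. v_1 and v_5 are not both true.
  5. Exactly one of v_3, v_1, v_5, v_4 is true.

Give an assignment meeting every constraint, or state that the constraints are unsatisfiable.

v_1: False; v_2: False; v_3: False; v_4: False; v_5: True

  (1) {v_1, v_5, v_2}: 1 true — at most one ✓
  (2) v_3=F ⇒ v_2: vacuous ✓
  (3) v_1=F, v_2=F — same ✓
  (4) v_1=F, v_5=T — not both ✓
  (5) {v_3, v_1, v_5, v_4}: 1 true — exactly one ✓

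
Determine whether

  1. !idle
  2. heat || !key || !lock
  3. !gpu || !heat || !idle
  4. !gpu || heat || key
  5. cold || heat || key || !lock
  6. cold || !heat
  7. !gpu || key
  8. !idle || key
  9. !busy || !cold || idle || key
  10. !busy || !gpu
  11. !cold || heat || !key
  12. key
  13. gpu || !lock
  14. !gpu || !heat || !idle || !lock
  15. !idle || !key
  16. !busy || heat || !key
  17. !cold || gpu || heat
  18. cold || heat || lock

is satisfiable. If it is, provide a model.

Unit clause (!idle) forces idle = False.
Unit clause (key) forces key = True.
Set gpu = True.
  then (!busy || !gpu) forces busy = False.
Set lock = False.
Set cold = True.
  then (!cold || heat || !key) forces heat = True.
All clauses satisfied.

key: True, gpu: True, busy: False, lock: False, idle: False, cold: True, heat: True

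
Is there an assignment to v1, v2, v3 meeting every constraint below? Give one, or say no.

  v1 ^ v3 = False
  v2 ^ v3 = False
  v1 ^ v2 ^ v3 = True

v1=T, v2=T, v3=T

v1 ^ v3 = T ^ T = False ✓
v2 ^ v3 = T ^ T = False ✓
v1 ^ v2 ^ v3 = T ^ T ^ T = True ✓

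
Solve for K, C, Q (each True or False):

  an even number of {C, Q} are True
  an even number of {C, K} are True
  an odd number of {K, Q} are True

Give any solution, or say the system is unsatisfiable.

UNSATISFIABLE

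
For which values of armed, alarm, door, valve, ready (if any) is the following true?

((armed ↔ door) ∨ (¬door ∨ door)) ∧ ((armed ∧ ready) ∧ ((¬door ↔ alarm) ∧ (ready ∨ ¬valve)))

armed = True, alarm = False, door = True, valve = True, ready = True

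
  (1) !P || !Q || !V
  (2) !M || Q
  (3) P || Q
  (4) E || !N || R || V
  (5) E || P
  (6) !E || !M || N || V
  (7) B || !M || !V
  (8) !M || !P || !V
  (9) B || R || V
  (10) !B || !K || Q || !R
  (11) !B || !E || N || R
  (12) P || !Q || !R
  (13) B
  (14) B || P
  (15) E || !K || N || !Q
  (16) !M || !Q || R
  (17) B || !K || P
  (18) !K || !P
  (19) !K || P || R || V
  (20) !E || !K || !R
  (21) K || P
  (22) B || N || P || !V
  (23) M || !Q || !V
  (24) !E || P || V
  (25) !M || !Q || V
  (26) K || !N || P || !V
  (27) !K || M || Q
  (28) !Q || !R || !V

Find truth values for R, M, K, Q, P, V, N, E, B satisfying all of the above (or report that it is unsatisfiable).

R: True; M: False; K: False; Q: False; P: True; V: False; N: False; E: True; B: True

Unit clause (B) forces B = True.
Set R = True.
Try M = True:
  (!M || Q) forces Q = True.
  (P || !Q || !R) forces P = True.
  (!P || !Q || !V) forces V = False.
  clause (!M || !Q || V) is falsified — backtrack.
So M = False.
Try K = True:
  (!B || !K || Q || !R) forces Q = True.
  (P || !Q || !R) forces P = True.
  clause (!K || !P) is falsified — backtrack.
So K = False.
  then (K || P) forces P = True.
Set Q = False.
Set V = False.
Set N = False.
Set E = True.
All clauses satisfied.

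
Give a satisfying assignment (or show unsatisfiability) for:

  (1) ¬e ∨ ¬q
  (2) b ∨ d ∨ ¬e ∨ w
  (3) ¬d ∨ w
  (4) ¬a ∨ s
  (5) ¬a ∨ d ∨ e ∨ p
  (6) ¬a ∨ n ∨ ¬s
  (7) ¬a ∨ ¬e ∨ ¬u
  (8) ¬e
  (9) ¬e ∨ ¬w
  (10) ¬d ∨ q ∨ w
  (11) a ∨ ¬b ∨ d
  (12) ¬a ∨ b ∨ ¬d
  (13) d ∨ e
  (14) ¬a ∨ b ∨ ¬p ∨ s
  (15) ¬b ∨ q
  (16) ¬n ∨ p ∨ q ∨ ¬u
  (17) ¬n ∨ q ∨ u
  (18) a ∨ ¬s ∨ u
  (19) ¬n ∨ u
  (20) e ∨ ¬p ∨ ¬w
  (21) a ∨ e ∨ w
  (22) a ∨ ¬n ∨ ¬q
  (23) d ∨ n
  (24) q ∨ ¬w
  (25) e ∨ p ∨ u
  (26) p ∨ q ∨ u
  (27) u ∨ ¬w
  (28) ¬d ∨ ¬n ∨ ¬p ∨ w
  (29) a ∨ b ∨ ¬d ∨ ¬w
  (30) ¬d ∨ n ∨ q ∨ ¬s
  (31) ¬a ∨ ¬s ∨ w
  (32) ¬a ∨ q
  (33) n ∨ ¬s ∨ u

e: False, u: True, d: True, s: True, p: False, a: True, w: True, n: True, q: True, b: True

Unit clause (¬e) forces e = False.
In (d ∨ e) only d is left, so d = True.
In (¬d ∨ w) only w is left, so w = True.
In (e ∨ ¬p ∨ ¬w) only ¬p is left, so p = False.
In (q ∨ ¬w) only q is left, so q = True.
In (e ∨ p ∨ u) only u is left, so u = True.
Set s = True.
Set a = True.
  then (¬a ∨ n ∨ ¬s) forces n = True.
  then (¬a ∨ b ∨ ¬d) forces b = True.
All clauses satisfied.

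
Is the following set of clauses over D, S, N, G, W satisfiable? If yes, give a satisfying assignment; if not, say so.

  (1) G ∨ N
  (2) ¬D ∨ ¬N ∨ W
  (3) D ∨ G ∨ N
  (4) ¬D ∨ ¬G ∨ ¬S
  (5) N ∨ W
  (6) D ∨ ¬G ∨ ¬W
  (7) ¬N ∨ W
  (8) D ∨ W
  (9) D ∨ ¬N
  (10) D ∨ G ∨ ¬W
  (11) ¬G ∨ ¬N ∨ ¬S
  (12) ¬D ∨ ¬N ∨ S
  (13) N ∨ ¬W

D: True; S: True; N: True; G: False; W: True

Try D = False:
  (D ∨ W) forces W = True.
  (D ∨ ¬G ∨ ¬W) forces G = False.
  clause (D ∨ G ∨ ¬W) is falsified — backtrack.
So D = True.
Set S = True.
  then (¬D ∨ ¬G ∨ ¬S) forces G = False.
  then (G ∨ N) forces N = True.
  then (¬D ∨ ¬N ∨ W) forces W = True.
All clauses satisfied.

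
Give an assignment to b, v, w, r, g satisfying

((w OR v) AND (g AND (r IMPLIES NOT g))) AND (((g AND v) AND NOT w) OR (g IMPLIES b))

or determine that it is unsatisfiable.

b=F, v=T, w=F, r=F, g=T

  (w OR v) AND (g AND (r IMPLIES NOT g)) = True
    w OR v = True
    g AND (r IMPLIES NOT g) = True
      r IMPLIES NOT g = True
        NOT g = False
  ((g AND v) AND NOT w) OR (g IMPLIES b) = True
    (g AND v) AND NOT w = True
      g AND v = True
      NOT w = True
    g IMPLIES b = False
Both conjuncts True, so the formula holds.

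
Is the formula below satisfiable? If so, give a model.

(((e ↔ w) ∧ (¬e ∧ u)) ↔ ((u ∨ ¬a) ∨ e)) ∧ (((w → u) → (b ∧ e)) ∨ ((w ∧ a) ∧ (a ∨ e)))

b: True, a: True, e: False, w: True, u: False

  ((e ↔ w) ∧ (¬e ∧ u)) ↔ ((u ∨ ¬a) ∨ e) = True
    (e ↔ w) ∧ (¬e ∧ u) = False
      e ↔ w = False
      ¬e ∧ u = False
        ¬e = True
    (u ∨ ¬a) ∨ e = False
      u ∨ ¬a = False
        ¬a = False
  ((w → u) → (b ∧ e)) ∨ ((w ∧ a) ∧ (a ∨ e)) = True
    (w → u) → (b ∧ e) = True
      w → u = False
      b ∧ e = False
    (w ∧ a) ∧ (a ∨ e) = True
      w ∧ a = True
      a ∨ e = True
Both conjuncts True, so the formula holds.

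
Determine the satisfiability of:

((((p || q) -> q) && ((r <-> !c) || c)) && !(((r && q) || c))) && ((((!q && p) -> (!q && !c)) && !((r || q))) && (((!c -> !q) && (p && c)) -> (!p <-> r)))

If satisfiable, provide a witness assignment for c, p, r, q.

No satisfying assignment exists.

Case c = True: the conjunct !(((r && q) || c)) becomes !(((r && q) || True)) = False.
Case c = False: the formula simplifies to ((((p || q) -> q) && r) && !((r && q))) && (((!q && p) -> !q) && !((r || q))).
  r = True: the conjunct !((r || q)) becomes !((True || q)) = False.
  r = False: the conjunct r is False.
Both cases fail — unsatisfiable.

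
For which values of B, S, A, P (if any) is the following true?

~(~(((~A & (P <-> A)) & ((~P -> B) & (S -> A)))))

B: True, S: False, A: False, P: False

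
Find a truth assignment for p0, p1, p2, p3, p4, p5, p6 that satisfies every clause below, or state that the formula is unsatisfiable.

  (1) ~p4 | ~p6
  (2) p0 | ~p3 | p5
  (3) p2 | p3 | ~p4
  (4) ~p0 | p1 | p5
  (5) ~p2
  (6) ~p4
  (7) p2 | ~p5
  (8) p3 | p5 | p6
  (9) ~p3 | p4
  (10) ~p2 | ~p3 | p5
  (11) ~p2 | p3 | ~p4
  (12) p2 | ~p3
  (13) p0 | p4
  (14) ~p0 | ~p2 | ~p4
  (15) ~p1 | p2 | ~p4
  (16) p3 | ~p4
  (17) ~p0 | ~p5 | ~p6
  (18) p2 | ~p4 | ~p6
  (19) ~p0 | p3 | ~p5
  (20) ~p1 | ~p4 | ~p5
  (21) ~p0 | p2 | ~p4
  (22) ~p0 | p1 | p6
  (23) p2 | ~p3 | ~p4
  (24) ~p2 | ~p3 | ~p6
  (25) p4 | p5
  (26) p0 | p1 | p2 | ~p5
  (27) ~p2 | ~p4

No satisfying assignment exists.

Case p2 = True:
  Clause (~p2) is falsified — contradiction.
Case p2 = False:
  (~p4) forces p4 = False.
  (p2 | ~p5) forces p5 = False.
  Clause (p4 | p5) is falsified — contradiction.
Both cases fail, so the formula is unsatisfiable.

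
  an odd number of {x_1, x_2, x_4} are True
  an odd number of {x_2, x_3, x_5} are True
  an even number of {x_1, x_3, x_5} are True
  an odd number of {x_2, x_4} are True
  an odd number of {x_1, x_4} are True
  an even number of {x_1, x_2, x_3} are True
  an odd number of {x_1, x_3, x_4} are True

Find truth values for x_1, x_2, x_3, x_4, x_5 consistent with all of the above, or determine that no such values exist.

Unsatisfiable — no assignment works.

Adding constraints 2, 3, 4, 5 mod 2: every variable appears an even number of times on the left, so the left side is 0.
But the right sides sum to 1 (mod 2). 0 ≠ 1 — the system is inconsistent.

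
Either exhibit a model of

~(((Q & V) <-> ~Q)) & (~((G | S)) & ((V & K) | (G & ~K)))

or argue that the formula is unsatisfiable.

Q = False, G = False, V = True, K = True, S = False

  ~(((Q & V) <-> ~Q)) = True
    (Q & V) <-> ~Q = False
      Q & V = False
      ~Q = True
  ~((G | S)) & ((V & K) | (G & ~K)) = True
    ~((G | S)) = True
      G | S = False
    (V & K) | (G & ~K) = True
      V & K = True
      G & ~K = False
        ~K = False
Both conjuncts True, so the formula holds.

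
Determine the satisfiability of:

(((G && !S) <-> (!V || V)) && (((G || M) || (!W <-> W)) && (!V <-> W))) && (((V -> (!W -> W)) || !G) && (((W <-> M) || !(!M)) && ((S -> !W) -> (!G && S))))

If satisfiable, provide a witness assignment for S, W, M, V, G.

Case S = True: the formula simplifies to (!((!V || V)) && (((G || M) || (!W <-> W)) && (!V <-> W))) && (((V -> (!W -> W)) || !G) && (((W <-> M) || !(!M)) && (!W -> !G))).
  V = True: the conjunct !((!V || V)) becomes !((False || True)) = False.
  V = False: the conjunct !((!V || V)) becomes !((True || False)) = False.
Case S = False: the conjunct (S -> !W) -> (!G && S) becomes (False -> !W) -> (!G && False) = False.
Both cases fail — unsatisfiable.

No satisfying assignment exists.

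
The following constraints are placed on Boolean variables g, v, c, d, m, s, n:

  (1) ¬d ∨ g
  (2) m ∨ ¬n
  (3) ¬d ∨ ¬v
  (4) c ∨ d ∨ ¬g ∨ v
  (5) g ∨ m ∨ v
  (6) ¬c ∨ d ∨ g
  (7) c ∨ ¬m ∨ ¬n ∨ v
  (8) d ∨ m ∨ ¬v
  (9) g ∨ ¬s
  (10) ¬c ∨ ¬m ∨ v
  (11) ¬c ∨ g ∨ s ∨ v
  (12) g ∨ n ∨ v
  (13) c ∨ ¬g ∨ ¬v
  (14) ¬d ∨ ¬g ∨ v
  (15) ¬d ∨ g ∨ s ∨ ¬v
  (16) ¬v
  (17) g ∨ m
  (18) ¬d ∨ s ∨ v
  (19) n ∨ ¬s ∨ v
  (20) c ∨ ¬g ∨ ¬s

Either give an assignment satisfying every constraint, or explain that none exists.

Unit clause (¬v) forces v = False.
Try g = False:
  (¬d ∨ g) forces d = False.
  (g ∨ m ∨ v) forces m = True.
  (¬c ∨ d ∨ g) forces c = False.
  (c ∨ ¬m ∨ ¬n ∨ v) forces n = False.
  clause (g ∨ n ∨ v) is falsified — backtrack.
So g = True.
  then (¬d ∨ ¬g ∨ v) forces d = False.
  then (c ∨ d ∨ ¬g ∨ v) forces c = True.
  then (¬c ∨ ¬m ∨ v) forces m = False.
  then (m ∨ ¬n) forces n = False.
  then (n ∨ ¬s ∨ v) forces s = False.
All clauses satisfied.

g: True, v: False, c: True, d: False, m: False, s: False, n: False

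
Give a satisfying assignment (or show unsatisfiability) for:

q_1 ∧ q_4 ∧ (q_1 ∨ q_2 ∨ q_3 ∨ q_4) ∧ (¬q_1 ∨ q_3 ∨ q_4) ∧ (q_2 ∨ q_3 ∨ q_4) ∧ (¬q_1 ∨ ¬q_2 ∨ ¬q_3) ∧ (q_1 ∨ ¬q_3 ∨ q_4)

q_1: True, q_2: True, q_3: False, q_4: True

Unit clause (q_1) forces q_1 = True.
Unit clause (q_4) forces q_4 = True.
Set q_2 = True.
  then (¬q_1 ∨ ¬q_2 ∨ ¬q_3) forces q_3 = False.
All clauses satisfied.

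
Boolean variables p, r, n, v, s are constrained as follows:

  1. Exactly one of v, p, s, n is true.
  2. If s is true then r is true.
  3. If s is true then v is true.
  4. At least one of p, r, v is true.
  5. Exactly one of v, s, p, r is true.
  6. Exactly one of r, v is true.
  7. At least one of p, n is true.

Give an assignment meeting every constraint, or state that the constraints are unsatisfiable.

p: False; r: True; n: True; v: False; s: False

  (1) {v, p, s, n}: 1 true — exactly one ✓
  (2) s=F ⇒ r: vacuous ✓
  (3) s=F ⇒ v: vacuous ✓
  (4) {p, r, v}: 1 true — at least one ✓
  (5) {v, s, p, r}: 1 true — exactly one ✓
  (6) {r, v}: 1 true — exactly one ✓
  (7) {p, n}: 1 true — at least one ✓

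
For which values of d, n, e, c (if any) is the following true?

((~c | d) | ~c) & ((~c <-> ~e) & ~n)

d = True; n = False; e = True; c = True

  (~c | d) | ~c = True
    ~c | d = True
      ~c = False
    ~c = False
  (~c <-> ~e) & ~n = True
    ~c <-> ~e = True
      ~c = False
      ~e = False
    ~n = True
Both conjuncts True, so the formula holds.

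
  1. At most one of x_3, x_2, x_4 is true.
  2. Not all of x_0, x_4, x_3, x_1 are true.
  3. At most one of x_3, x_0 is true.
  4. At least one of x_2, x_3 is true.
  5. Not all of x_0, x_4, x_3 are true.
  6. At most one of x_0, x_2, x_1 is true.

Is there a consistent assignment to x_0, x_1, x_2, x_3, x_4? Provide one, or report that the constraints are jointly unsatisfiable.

x_0 = False, x_1 = False, x_2 = True, x_3 = False, x_4 = False

  (1) {x_3, x_2, x_4}: 1 true — at most one ✓
  (2) {x_0, x_4, x_3, x_1}: 0/4 true — not all ✓
  (3) {x_3, x_0}: 0 true — at most one ✓
  (4) {x_2, x_3}: 1 true — at least one ✓
  (5) {x_0, x_4, x_3}: 0/3 true — not all ✓
  (6) {x_0, x_2, x_1}: 1 true — at most one ✓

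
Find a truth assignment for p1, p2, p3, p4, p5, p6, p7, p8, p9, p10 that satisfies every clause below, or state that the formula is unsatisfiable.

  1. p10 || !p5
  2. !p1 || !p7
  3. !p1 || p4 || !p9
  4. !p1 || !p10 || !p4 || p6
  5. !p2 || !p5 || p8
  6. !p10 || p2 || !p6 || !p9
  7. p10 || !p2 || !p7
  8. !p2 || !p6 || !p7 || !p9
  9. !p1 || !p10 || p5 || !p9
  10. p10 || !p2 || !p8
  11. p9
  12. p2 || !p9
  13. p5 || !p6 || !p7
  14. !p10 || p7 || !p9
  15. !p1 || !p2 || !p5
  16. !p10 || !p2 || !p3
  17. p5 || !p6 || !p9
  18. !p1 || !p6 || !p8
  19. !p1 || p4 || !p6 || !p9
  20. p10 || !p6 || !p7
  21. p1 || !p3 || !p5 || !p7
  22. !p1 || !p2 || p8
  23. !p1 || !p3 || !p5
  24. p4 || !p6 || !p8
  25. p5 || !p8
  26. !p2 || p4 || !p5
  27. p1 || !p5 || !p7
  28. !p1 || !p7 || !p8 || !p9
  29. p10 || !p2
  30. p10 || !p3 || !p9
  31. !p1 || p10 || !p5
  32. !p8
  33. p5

Unsatisfiable — no assignment works.

Case p8 = True:
  Clause (!p8) is falsified — contradiction.
Case p8 = False:
  (p9) forces p9 = True.
  (p2 || !p9) forces p2 = True.
  (!p2 || !p5 || p8) forces p5 = False.
  Clause (p5) is falsified — contradiction.
Both cases fail, so the formula is unsatisfiable.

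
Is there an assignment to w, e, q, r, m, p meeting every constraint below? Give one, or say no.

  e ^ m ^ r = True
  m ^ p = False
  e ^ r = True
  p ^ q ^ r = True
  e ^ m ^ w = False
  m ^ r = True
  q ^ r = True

w: False, e: False, q: False, r: True, m: False, p: False

e ^ m ^ r = F ^ F ^ T = True ✓
m ^ p = F ^ F = False ✓
e ^ r = F ^ T = True ✓
p ^ q ^ r = F ^ F ^ T = True ✓
e ^ m ^ w = F ^ F ^ F = False ✓
m ^ r = F ^ T = True ✓
q ^ r = F ^ T = True ✓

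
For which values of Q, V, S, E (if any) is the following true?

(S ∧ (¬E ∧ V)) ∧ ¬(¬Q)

Q: True, V: True, S: True, E: False

  S ∧ (¬E ∧ V) = True
    ¬E ∧ V = True
      ¬E = True
  ¬(¬Q) = True
    ¬Q = False
Both conjuncts True, so the formula holds.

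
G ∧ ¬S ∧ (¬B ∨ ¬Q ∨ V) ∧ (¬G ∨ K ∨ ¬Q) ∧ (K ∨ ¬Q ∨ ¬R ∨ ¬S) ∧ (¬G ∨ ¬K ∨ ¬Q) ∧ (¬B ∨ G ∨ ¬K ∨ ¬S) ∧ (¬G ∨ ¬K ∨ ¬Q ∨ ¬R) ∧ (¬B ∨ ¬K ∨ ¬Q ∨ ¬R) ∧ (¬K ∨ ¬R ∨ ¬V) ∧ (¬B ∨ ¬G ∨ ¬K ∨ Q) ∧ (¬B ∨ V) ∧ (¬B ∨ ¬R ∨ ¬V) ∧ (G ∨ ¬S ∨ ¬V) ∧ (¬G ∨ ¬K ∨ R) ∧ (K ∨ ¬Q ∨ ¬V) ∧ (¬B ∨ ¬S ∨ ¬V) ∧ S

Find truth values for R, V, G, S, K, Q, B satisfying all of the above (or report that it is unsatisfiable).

Unsatisfiable — no assignment works.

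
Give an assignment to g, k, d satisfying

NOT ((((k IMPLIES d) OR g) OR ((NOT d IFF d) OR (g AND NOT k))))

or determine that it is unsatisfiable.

g: False, k: True, d: False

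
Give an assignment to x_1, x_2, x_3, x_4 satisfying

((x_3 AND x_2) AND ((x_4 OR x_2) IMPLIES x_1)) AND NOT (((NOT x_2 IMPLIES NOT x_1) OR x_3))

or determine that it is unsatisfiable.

Case x_2 = True: the conjunct NOT (((NOT x_2 IMPLIES NOT x_1) OR x_3)) becomes NOT ((True OR x_3)) = False.
Case x_2 = False: the conjunct x_2 is False.
Both cases fail — unsatisfiable.

The formula is unsatisfiable.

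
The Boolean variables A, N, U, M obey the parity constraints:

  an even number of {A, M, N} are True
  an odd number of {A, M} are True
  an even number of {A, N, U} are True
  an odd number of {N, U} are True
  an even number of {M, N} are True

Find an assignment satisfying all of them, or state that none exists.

Unsatisfiable — no assignment works.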